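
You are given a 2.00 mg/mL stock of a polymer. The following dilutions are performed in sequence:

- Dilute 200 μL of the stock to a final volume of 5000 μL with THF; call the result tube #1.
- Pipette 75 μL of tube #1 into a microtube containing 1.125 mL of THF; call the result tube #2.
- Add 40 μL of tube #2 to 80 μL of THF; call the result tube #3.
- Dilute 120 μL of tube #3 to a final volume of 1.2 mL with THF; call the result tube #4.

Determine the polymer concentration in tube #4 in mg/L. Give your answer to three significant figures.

0.167 mg/L

Step 1: 200 μL brought to 5000 μL → factor 5000/200 = 25
Step 2: 75 μL + 1.125 mL = 1200 μL total → factor 1200/75 = 16
Step 3: 40 μL + 80 μL = 120 μL total → factor 120/40 = 3
Step 4: 120 μL brought to 1.2 mL → factor 1200/120 = 10
Overall dilution factor = 25 × 16 × 3 × 10 = 12000
Final = 2.00 mg/mL / 12000 = 0.0001667 mg/mL = 0.167 mg/L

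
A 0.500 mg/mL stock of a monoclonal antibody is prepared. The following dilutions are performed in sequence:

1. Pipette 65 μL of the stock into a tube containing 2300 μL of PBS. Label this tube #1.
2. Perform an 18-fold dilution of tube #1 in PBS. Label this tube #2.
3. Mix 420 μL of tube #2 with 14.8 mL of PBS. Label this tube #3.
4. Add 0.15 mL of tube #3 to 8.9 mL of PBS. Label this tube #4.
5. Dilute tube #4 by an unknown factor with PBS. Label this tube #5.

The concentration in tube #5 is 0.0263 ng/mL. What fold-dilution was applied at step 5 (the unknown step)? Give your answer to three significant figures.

Step 1: 65 μL + 2300 μL = 2365 μL total → factor 2365/65 = 36.385
Step 2: 18-fold → factor 18
Step 3: 420 μL + 14.8 mL = 15220 μL total → factor 15220/420 = 36.238
Step 4: 0.15 mL + 8.9 mL = 9.05 mL total → factor 9.05/0.15 = 60.333
Step 5: unknown factor x
Product of known-step factors = 1.4319 × 10^6
Overall factor = 0.500 mg/mL / (0.0263 ng/mL) = 1.9011 × 10^7
x = 1.9011 × 10^7 / 1.4319 × 10^6 = 13.3

13.3-fold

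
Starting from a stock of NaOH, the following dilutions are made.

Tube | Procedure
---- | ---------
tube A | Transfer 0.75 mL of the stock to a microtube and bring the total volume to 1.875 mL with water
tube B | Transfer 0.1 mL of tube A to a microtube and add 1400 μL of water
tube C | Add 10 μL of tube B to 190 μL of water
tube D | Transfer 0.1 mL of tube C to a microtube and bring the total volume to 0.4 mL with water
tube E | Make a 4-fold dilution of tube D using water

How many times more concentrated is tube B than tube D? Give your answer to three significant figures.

80.0

Step 1: 0.75 mL brought to 1.875 mL → factor 1.875/0.75 = 2.5
Step 2: 0.1 mL + 1400 μL = 1.5 mL total → factor 1.5/0.1 = 15
Step 3: 10 μL + 190 μL = 200 μL total → factor 200/10 = 20
Step 4: 0.1 mL brought to 0.4 mL → factor 0.4/0.1 = 4
Dilution factor to tube B = 37.5; to tube D = 3000
[tube B]/[tube D] = (factor to tube D)/(factor to tube B) = 3000/37.5 = 80.0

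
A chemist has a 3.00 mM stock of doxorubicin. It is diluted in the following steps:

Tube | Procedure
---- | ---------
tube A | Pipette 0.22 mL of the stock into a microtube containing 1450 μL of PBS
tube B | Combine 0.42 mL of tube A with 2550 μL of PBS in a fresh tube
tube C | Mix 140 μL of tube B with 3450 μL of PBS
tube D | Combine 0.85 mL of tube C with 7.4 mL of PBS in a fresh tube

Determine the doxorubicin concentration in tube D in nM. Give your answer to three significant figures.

225 nM

Step 1: 0.22 mL + 1450 μL = 1.67 mL total → factor 1.67/0.22 = 7.5909
Step 2: 0.42 mL + 2550 μL = 2.97 mL total → factor 2.97/0.42 = 7.0714
Step 3: 140 μL + 3450 μL = 3590 μL total → factor 3590/140 = 25.643
Step 4: 0.85 mL + 7.4 mL = 8.25 mL total → factor 8.25/0.85 = 9.7059
Overall dilution factor = 7.5909 × 7.0714 × 25.643 × 9.7059 = 13360
Final = 3.00 mM / 13360 = 0.0002246 mM = 225 nM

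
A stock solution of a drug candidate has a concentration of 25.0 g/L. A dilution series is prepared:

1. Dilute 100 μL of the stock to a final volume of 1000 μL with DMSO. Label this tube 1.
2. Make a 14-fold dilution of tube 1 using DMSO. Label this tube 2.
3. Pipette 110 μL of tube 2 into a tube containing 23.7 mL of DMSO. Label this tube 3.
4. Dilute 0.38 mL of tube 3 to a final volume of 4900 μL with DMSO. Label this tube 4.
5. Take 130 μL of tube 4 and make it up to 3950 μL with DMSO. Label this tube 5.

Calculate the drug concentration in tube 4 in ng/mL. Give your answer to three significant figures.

64.0 ng/mL

Step 1: 100 μL brought to 1000 μL → factor 1000/100 = 10
Step 2: 14-fold → factor 14
Step 3: 110 μL + 23.7 mL = 23810 μL total → factor 23810/110 = 216.45
Step 4: 0.38 mL brought to 4900 μL → factor 4.9/0.38 = 12.895
Dilution factor through tube 4 = 10 × 14 × 216.45 × 12.895 = 3.9076 × 10^5
[tube 4] = 25.0 g/L / 3.9076 × 10^5 = 6.398 × 10^-5 g/L = 64.0 ng/mL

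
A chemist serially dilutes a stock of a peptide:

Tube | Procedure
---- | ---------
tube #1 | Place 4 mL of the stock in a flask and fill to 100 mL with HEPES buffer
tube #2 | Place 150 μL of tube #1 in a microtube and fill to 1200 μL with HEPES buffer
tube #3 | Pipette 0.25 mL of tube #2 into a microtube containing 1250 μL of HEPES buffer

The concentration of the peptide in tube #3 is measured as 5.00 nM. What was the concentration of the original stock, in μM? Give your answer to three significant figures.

6.00 μM

Step 1: 4 mL brought to 100 mL → factor 100/4 = 25
Step 2: 150 μL brought to 1200 μL → factor 1200/150 = 8
Step 3: 0.25 mL + 1250 μL = 1.5 mL total → factor 1.5/0.25 = 6
Overall dilution factor = 25 × 8 × 6 = 1200
Stock = 5.00 nM × 1200 = 6000 nM = 6.00 μM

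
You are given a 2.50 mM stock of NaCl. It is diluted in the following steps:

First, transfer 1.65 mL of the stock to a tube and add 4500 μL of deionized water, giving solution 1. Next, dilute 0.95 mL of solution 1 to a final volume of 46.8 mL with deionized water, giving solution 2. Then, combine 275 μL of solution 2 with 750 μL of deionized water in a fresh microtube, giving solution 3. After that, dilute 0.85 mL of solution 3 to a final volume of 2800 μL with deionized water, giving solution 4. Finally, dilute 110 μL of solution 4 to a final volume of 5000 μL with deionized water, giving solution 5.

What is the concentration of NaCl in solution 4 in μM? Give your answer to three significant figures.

Step 1: 1.65 mL + 4500 μL = 6.15 mL total → factor 6.15/1.65 = 3.7273
Step 2: 0.95 mL brought to 46.8 mL → factor 46.8/0.95 = 49.263
Step 3: 275 μL + 750 μL = 1025 μL total → factor 1025/275 = 3.7273
Step 4: 0.85 mL brought to 2800 μL → factor 2.8/0.85 = 3.2941
Dilution factor through solution 4 = 3.7273 × 49.263 × 3.7273 × 3.2941 = 2254.5
[solution 4] = 2.50 mM / 2254.5 = 0.001109 mM = 1.11 μM

1.11 μM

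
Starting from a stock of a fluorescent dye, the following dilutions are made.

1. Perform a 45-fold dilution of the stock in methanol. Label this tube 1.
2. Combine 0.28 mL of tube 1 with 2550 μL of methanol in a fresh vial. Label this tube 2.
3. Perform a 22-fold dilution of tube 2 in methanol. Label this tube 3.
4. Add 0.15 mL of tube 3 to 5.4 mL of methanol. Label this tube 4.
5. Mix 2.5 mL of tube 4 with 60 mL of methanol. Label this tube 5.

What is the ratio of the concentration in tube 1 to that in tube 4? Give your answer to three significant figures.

Step 1: 45-fold → factor 45
Step 2: 0.28 mL + 2550 μL = 2.83 mL total → factor 2.83/0.28 = 10.107
Step 3: 22-fold → factor 22
Step 4: 0.15 mL + 5.4 mL = 5.55 mL total → factor 5.55/0.15 = 37
Dilution factor to tube 1 = 45; to tube 4 = 3.7022 × 10^5
[tube 1]/[tube 4] = (factor to tube 4)/(factor to tube 1) = 3.7022 × 10^5/45 = 8.23 × 10^3

8.23 × 10^3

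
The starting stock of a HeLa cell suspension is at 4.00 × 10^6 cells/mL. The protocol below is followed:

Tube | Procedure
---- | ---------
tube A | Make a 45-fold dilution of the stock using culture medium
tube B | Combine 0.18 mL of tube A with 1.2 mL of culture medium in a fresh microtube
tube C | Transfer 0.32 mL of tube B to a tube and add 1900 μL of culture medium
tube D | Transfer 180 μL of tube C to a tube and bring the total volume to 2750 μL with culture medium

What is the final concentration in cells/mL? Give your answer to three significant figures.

Step 1: 45-fold → factor 45
Step 2: 0.18 mL + 1.2 mL = 1.38 mL total → factor 1.38/0.18 = 7.6667
Step 3: 0.32 mL + 1900 μL = 2.22 mL total → factor 2.22/0.32 = 6.9375
Step 4: 180 μL brought to 2750 μL → factor 2750/180 = 15.278
Overall dilution factor = 45 × 7.6667 × 6.9375 × 15.278 = 36566
Final = 4.00 × 10^6 cells/mL / 36566 = 109 cells/mL

109 cells/mL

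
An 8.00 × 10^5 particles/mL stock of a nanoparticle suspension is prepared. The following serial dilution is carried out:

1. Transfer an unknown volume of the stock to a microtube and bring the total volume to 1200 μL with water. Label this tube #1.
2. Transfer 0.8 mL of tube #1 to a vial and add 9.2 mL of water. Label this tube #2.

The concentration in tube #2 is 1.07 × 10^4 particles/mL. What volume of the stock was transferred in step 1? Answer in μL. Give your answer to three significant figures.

Step 1: v brought to 1200 μL → factor = 1200 μL/v
Step 2: 0.8 mL + 9.2 mL = 10 mL total → factor 10/0.8 = 12.5
Product of known-step factors = 12.5
Overall factor = 8.00 × 10^5 particles/mL / (1.07 × 10^4 particles/mL) = 74.766
Step-1 factor = 74.766 / 12.5 = 5.9813
v = 1200 μL / 5.9813 = 201 μL

201 μL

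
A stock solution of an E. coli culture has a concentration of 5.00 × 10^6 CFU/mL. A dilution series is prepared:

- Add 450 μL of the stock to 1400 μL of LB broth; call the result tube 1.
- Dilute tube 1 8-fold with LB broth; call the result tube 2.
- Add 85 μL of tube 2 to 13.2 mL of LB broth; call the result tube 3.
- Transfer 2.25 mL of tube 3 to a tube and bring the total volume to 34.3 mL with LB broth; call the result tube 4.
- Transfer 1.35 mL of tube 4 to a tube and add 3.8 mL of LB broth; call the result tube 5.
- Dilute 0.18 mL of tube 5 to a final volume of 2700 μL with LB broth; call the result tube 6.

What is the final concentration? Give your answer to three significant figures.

Step 1: 450 μL + 1400 μL = 1850 μL total → factor 1850/450 = 4.1111
Step 2: 8-fold → factor 8
Step 3: 85 μL + 13.2 mL = 13285 μL total → factor 13285/85 = 156.29
Step 4: 2.25 mL brought to 34.3 mL → factor 34.3/2.25 = 15.244
Step 5: 1.35 mL + 3.8 mL = 5.15 mL total → factor 5.15/1.35 = 3.8148
Step 6: 0.18 mL brought to 2700 μL → factor 2.7/0.18 = 15
Overall dilution factor = 4.1111 × 8 × 156.29 × 15.244 × 3.8148 × 15 = 4.484 × 10^6
Final = 5.00 × 10^6 CFU/mL / 4.484 × 10^6 = 1.12 CFU/mL

1.12 CFU/mL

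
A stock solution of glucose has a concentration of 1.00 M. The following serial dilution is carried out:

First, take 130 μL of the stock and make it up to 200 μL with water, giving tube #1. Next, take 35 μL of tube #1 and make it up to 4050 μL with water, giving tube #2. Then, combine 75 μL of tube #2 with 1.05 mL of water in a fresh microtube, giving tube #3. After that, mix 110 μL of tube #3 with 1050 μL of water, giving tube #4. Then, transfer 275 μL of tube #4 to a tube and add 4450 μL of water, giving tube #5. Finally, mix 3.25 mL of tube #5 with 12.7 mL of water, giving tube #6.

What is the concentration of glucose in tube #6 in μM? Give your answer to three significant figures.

0.421 μM

Step 1: 130 μL brought to 200 μL → factor 200/130 = 1.5385
Step 2: 35 μL brought to 4050 μL → factor 4050/35 = 115.71
Step 3: 75 μL + 1.05 mL = 1125 μL total → factor 1125/75 = 15
Step 4: 110 μL + 1050 μL = 1160 μL total → factor 1160/110 = 10.545
Step 5: 275 μL + 4450 μL = 4725 μL total → factor 4725/275 = 17.182
Step 6: 3.25 mL + 12.7 mL = 15.95 mL total → factor 15.95/3.25 = 4.9077
Overall dilution factor = 1.5385 × 115.71 × 15 × 10.545 × 17.182 × 4.9077 = 2.3745 × 10^6
Final = 1.00 M / 2.3745 × 10^6 = 4.211 × 10^-7 M = 0.421 μM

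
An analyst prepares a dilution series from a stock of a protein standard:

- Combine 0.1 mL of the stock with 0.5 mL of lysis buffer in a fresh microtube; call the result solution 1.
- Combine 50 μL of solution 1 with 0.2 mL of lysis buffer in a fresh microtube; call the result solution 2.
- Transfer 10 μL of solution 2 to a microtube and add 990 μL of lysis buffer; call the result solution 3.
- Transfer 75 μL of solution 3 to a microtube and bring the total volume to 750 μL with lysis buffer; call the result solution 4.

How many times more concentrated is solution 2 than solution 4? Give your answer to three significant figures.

1.00 × 10^3

Step 1: 0.1 mL + 0.5 mL = 0.6 mL total → factor 0.6/0.1 = 6
Step 2: 50 μL + 0.2 mL = 250 μL total → factor 250/50 = 5
Step 3: 10 μL + 990 μL = 1000 μL total → factor 1000/10 = 100
Step 4: 75 μL brought to 750 μL → factor 750/75 = 10
Dilution factor to solution 2 = 30; to solution 4 = 30000
[solution 2]/[solution 4] = (factor to solution 4)/(factor to solution 2) = 30000/30 = 1.00 × 10^3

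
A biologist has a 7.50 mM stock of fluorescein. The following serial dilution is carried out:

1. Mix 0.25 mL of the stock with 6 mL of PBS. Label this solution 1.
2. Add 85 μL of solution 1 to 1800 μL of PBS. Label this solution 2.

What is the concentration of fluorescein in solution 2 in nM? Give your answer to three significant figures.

Step 1: 0.25 mL + 6 mL = 6.25 mL total → factor 6.25/0.25 = 25
Step 2: 85 μL + 1800 μL = 1885 μL total → factor 1885/85 = 22.176
Overall dilution factor = 25 × 22.176 = 554.41
Final = 7.50 mM / 554.41 = 0.01353 mM = 1.35 × 10^4 nM

1.35 × 10^4 nM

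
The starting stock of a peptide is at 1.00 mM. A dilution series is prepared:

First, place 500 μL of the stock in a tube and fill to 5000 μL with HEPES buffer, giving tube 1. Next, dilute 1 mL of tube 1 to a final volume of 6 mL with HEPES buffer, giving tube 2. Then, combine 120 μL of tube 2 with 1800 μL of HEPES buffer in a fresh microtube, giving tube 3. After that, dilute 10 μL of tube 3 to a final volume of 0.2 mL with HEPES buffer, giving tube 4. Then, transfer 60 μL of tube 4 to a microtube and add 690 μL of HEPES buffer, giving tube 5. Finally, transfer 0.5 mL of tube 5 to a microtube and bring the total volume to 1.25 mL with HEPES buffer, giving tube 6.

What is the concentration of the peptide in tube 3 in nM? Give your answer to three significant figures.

Step 1: 500 μL brought to 5000 μL → factor 5000/500 = 10
Step 2: 1 mL brought to 6 mL → factor 6/1 = 6
Step 3: 120 μL + 1800 μL = 1920 μL total → factor 1920/120 = 16
Dilution factor through tube 3 = 10 × 6 × 16 = 960
[tube 3] = 1.00 mM / 960 = 0.001042 mM = 1.04 × 10^3 nM

1.04 × 10^3 nM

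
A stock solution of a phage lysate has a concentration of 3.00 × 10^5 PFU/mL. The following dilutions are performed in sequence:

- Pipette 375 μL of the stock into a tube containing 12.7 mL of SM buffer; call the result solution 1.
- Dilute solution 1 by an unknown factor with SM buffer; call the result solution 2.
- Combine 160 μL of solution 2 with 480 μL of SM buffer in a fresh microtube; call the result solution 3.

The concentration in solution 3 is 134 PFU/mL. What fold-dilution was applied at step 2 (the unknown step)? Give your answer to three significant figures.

Step 1: 375 μL + 12.7 mL = 13075 μL total → factor 13075/375 = 34.867
Step 2: unknown factor x
Step 3: 160 μL + 480 μL = 640 μL total → factor 640/160 = 4
Product of known-step factors = 139.47
Overall factor = 3.00 × 10^5 PFU/mL / (134 PFU/mL) = 2238.8
x = 2238.8 / 139.47 = 16.1

16.1-fold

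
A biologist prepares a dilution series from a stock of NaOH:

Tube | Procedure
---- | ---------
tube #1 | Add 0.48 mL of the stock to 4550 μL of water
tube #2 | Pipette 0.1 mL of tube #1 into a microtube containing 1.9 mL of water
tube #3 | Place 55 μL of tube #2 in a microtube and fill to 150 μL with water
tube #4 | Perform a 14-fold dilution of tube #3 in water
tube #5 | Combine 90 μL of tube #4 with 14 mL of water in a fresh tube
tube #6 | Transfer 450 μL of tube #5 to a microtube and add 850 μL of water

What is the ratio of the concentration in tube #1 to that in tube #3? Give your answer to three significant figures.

54.5

Step 1: 0.48 mL + 4550 μL = 5.03 mL total → factor 5.03/0.48 = 10.479
Step 2: 0.1 mL + 1.9 mL = 2 mL total → factor 2/0.1 = 20
Step 3: 55 μL brought to 150 μL → factor 150/55 = 2.7273
Dilution factor to tube #1 = 10.479; to tube #3 = 571.59
[tube #1]/[tube #3] = (factor to tube #3)/(factor to tube #1) = 571.59/10.479 = 54.5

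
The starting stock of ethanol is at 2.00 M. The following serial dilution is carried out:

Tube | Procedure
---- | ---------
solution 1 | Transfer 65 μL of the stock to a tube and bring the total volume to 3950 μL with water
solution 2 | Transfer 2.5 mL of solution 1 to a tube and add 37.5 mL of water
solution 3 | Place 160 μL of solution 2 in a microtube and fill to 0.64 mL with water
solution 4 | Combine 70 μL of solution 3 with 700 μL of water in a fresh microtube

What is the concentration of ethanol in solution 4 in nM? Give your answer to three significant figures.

Step 1: 65 μL brought to 3950 μL → factor 3950/65 = 60.769
Step 2: 2.5 mL + 37.5 mL = 40 mL total → factor 40/2.5 = 16
Step 3: 160 μL brought to 0.64 mL → factor 640/160 = 4
Step 4: 70 μL + 700 μL = 770 μL total → factor 770/70 = 11
Overall dilution factor = 60.769 × 16 × 4 × 11 = 42782
Final = 2.00 M / 42782 = 4.675 × 10^-5 M = 4.67 × 10^4 nM

4.67 × 10^4 nM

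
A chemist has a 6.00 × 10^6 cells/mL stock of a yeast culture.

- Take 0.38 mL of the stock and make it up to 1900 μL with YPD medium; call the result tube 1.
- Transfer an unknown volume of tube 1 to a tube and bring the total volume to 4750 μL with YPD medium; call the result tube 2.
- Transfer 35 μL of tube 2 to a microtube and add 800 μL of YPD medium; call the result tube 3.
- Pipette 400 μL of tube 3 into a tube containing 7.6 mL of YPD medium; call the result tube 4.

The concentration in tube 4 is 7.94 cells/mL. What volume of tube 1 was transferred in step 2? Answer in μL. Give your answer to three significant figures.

15.0 μL

Step 1: 0.38 mL brought to 1900 μL → factor 1.9/0.38 = 5
Step 2: v brought to 4750 μL → factor = 4750 μL/v
Step 3: 35 μL + 800 μL = 835 μL total → factor 835/35 = 23.857
Step 4: 400 μL + 7.6 mL = 8000 μL total → factor 8000/400 = 20
Product of known-step factors = 2385.7
Overall factor = 6.00 × 10^6 cells/mL / (7.94 cells/mL) = 7.5567 × 10^5
Step-2 factor = 7.5567 × 10^5 / 2385.7 = 316.75
v = 4750 μL / 316.75 = 15.0 μL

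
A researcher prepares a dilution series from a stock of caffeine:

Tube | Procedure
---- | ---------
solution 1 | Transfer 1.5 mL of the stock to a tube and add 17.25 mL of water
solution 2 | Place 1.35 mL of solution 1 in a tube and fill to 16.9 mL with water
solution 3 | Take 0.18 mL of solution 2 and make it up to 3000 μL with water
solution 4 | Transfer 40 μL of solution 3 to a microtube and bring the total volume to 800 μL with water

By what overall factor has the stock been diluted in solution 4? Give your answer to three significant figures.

Step 1: 1.5 mL + 17.25 mL = 18.75 mL total → factor 18.75/1.5 = 12.5
Step 2: 1.35 mL brought to 16.9 mL → factor 16.9/1.35 = 12.519
Step 3: 0.18 mL brought to 3000 μL → factor 3/0.18 = 16.667
Step 4: 40 μL brought to 800 μL → factor 800/40 = 20
Overall dilution factor = 12.5 × 12.519 × 16.667 × 20 = 52160

5.22 × 10^4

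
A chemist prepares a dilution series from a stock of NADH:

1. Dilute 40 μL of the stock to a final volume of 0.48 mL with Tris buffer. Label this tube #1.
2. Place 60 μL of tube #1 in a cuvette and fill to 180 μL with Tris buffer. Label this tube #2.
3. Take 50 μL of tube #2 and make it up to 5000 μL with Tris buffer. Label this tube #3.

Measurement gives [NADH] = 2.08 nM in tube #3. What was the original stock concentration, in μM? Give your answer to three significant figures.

Step 1: 40 μL brought to 0.48 mL → factor 480/40 = 12
Step 2: 60 μL brought to 180 μL → factor 180/60 = 3
Step 3: 50 μL brought to 5000 μL → factor 5000/50 = 100
Overall dilution factor = 12 × 3 × 100 = 3600
Stock = 2.08 nM × 3600 = 7488 nM = 7.49 μM

7.49 μM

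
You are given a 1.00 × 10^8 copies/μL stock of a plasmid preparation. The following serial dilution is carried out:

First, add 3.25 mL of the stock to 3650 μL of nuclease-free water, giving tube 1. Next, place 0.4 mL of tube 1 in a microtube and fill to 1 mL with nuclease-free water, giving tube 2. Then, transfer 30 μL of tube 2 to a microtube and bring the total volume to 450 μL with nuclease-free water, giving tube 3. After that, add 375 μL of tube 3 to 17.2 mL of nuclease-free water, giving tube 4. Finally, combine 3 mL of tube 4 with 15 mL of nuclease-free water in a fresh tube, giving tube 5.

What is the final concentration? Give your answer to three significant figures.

Step 1: 3.25 mL + 3650 μL = 6.9 mL total → factor 6.9/3.25 = 2.1231
Step 2: 0.4 mL brought to 1 mL → factor 1/0.4 = 2.5
Step 3: 30 μL brought to 450 μL → factor 450/30 = 15
Step 4: 375 μL + 17.2 mL = 17575 μL total → factor 17575/375 = 46.867
Step 5: 3 mL + 15 mL = 18 mL total → factor 18/3 = 6
Overall dilution factor = 2.1231 × 2.5 × 15 × 46.867 × 6 = 22388
Final = 1.00 × 10^8 copies/μL / 22388 = 4.47 × 10^3 copies/μL

4.47 × 10^3 copies/μL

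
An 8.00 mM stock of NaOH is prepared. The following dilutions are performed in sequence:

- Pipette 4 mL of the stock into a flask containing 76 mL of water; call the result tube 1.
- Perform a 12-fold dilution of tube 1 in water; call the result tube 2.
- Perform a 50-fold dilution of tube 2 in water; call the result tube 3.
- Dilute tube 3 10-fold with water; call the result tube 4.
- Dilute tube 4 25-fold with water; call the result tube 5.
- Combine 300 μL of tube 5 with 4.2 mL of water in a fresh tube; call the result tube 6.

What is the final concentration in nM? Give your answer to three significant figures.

0.178 nM

Step 1: 4 mL + 76 mL = 80 mL total → factor 80/4 = 20
Step 2: 12-fold → factor 12
Step 3: 50-fold → factor 50
Step 4: 10-fold → factor 10
Step 5: 25-fold → factor 25
Step 6: 300 μL + 4.2 mL = 4500 μL total → factor 4500/300 = 15
Overall dilution factor = 20 × 12 × 50 × 10 × 25 × 15 = 4.5 × 10^7
Final = 8.00 mM / 4.5 × 10^7 = 1.778 × 10^-7 mM = 0.178 nM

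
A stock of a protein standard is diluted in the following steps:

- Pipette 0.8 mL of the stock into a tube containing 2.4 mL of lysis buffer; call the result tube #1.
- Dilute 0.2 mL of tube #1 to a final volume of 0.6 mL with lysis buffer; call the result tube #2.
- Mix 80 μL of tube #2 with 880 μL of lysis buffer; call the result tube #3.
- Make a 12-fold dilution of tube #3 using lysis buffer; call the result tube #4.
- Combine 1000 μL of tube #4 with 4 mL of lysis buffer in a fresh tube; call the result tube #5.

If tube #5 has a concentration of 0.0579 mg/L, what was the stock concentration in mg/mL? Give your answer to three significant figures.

Step 1: 0.8 mL + 2.4 mL = 3.2 mL total → factor 3.2/0.8 = 4
Step 2: 0.2 mL brought to 0.6 mL → factor 0.6/0.2 = 3
Step 3: 80 μL + 880 μL = 960 μL total → factor 960/80 = 12
Step 4: 12-fold → factor 12
Step 5: 1000 μL + 4 mL = 5000 μL total → factor 5000/1000 = 5
Overall dilution factor = 4 × 3 × 12 × 12 × 5 = 8640
Stock = 0.0579 mg/L × 8640 = 500.3 mg/L = 0.500 mg/mL

0.500 mg/mL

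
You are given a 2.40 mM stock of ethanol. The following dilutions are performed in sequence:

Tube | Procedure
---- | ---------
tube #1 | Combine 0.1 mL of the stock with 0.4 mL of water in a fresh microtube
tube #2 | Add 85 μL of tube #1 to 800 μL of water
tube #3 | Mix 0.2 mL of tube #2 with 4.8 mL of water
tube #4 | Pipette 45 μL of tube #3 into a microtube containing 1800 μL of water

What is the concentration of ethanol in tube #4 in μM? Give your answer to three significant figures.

Step 1: 0.1 mL + 0.4 mL = 0.5 mL total → factor 0.5/0.1 = 5
Step 2: 85 μL + 800 μL = 885 μL total → factor 885/85 = 10.412
Step 3: 0.2 mL + 4.8 mL = 5 mL total → factor 5/0.2 = 25
Step 4: 45 μL + 1800 μL = 1845 μL total → factor 1845/45 = 41
Overall dilution factor = 5 × 10.412 × 25 × 41 = 53360
Final = 2.40 mM / 53360 = 4.498 × 10^-5 mM = 0.0450 μM

0.0450 μM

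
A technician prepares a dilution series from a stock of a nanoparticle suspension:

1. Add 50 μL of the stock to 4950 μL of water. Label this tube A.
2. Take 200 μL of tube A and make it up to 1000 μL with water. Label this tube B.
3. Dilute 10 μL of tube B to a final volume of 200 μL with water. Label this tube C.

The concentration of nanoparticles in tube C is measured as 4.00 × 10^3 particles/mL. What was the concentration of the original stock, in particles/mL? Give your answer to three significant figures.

Step 1: 50 μL + 4950 μL = 5000 μL total → factor 5000/50 = 100
Step 2: 200 μL brought to 1000 μL → factor 1000/200 = 5
Step 3: 10 μL brought to 200 μL → factor 200/10 = 20
Overall dilution factor = 100 × 5 × 20 = 10000
Stock = 4.00 × 10^3 particles/mL × 10000 = 4.00 × 10^7 particles/mL

4.00 × 10^7 particles/mL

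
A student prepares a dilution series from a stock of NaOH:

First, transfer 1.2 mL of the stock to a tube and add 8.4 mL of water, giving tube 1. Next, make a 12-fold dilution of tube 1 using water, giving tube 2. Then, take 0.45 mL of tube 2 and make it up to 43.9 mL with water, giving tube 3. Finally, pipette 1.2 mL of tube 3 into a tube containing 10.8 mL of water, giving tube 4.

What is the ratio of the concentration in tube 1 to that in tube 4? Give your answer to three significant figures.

Step 1: 1.2 mL + 8.4 mL = 9.6 mL total → factor 9.6/1.2 = 8
Step 2: 12-fold → factor 12
Step 3: 0.45 mL brought to 43.9 mL → factor 43.9/0.45 = 97.556
Step 4: 1.2 mL + 10.8 mL = 12 mL total → factor 12/1.2 = 10
Dilution factor to tube 1 = 8; to tube 4 = 93653
[tube 1]/[tube 4] = (factor to tube 4)/(factor to tube 1) = 93653/8 = 1.17 × 10^4

1.17 × 10^4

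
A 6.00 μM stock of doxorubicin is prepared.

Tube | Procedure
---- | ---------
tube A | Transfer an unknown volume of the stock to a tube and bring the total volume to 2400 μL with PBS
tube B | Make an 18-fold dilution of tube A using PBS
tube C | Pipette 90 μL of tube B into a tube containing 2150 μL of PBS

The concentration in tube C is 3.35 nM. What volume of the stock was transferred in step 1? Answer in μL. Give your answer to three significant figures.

600 μL

Step 1: v brought to 2400 μL → factor = 2400 μL/v
Step 2: 18-fold → factor 18
Step 3: 90 μL + 2150 μL = 2240 μL total → factor 2240/90 = 24.889
Product of known-step factors = 448
Overall factor = 6.00 μM / (3.35 nM) = 1791
Step-1 factor = 1791 / 448 = 3.9979
v = 2400 μL / 3.9979 = 600 μL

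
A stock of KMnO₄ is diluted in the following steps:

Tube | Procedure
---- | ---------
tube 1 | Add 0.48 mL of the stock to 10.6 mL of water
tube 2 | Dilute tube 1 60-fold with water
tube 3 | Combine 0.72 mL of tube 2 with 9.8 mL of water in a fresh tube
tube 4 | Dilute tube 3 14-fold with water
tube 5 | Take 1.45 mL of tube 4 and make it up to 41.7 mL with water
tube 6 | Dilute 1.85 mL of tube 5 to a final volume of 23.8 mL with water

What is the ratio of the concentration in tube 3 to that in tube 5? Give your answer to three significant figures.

403

Step 1: 0.48 mL + 10.6 mL = 11.08 mL total → factor 11.08/0.48 = 23.083
Step 2: 60-fold → factor 60
Step 3: 0.72 mL + 9.8 mL = 10.52 mL total → factor 10.52/0.72 = 14.611
Step 4: 14-fold → factor 14
Step 5: 1.45 mL brought to 41.7 mL → factor 41.7/1.45 = 28.759
Dilution factor to tube 3 = 20236; to tube 5 = 8.1476 × 10^6
[tube 3]/[tube 5] = (factor to tube 5)/(factor to tube 3) = 8.1476 × 10^6/20236 = 403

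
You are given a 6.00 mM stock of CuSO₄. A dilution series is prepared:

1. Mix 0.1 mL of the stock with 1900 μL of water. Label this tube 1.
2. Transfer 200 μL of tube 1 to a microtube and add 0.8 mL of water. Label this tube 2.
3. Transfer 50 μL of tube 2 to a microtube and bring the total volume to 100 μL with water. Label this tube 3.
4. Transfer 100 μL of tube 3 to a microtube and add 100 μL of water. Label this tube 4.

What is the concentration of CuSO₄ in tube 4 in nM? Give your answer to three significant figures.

1.50 × 10^4 nM

Step 1: 0.1 mL + 1900 μL = 2 mL total → factor 2/0.1 = 20
Step 2: 200 μL + 0.8 mL = 1000 μL total → factor 1000/200 = 5
Step 3: 50 μL brought to 100 μL → factor 100/50 = 2
Step 4: 100 μL + 100 μL = 200 μL total → factor 200/100 = 2
Overall dilution factor = 20 × 5 × 2 × 2 = 400
Final = 6.00 mM / 400 = 0.01500 mM = 1.50 × 10^4 nM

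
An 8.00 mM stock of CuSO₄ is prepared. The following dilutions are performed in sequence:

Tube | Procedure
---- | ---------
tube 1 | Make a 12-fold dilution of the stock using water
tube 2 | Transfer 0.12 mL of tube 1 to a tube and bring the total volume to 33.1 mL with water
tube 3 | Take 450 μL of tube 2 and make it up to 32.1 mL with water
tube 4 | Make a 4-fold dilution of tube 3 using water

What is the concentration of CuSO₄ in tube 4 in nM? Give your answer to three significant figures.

Step 1: 12-fold → factor 12
Step 2: 0.12 mL brought to 33.1 mL → factor 33.1/0.12 = 275.83
Step 3: 450 μL brought to 32.1 mL → factor 32100/450 = 71.333
Step 4: 4-fold → factor 4
Overall dilution factor = 12 × 275.83 × 71.333 × 4 = 9.4445 × 10^5
Final = 8.00 mM / 9.4445 × 10^5 = 8.471 × 10^-6 mM = 8.47 nM

8.47 nM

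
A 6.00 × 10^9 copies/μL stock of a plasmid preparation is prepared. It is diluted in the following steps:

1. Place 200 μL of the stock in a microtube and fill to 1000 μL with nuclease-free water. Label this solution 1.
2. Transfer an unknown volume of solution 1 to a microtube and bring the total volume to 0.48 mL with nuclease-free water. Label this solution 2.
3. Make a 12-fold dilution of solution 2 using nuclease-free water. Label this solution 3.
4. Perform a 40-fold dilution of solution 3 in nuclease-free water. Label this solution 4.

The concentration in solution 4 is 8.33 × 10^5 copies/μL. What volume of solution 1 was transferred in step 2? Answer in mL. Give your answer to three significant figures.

0.160 mL

Step 1: 200 μL brought to 1000 μL → factor 1000/200 = 5
Step 2: v brought to 0.48 mL → factor = 0.48 mL/v
Step 3: 12-fold → factor 12
Step 4: 40-fold → factor 40
Product of known-step factors = 2400
Overall factor = 6.00 × 10^9 copies/μL / (8.33 × 10^5 copies/μL) = 7202.9
Step-2 factor = 7202.9 / 2400 = 3.0012
v = 0.48 mL / 3.0012 = 0.160 mL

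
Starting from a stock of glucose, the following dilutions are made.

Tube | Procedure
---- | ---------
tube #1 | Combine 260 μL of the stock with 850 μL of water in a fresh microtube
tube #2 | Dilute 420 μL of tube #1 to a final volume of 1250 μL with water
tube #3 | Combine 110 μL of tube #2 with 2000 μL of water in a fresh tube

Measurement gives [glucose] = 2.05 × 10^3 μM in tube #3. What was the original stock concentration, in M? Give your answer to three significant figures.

0.500 M

Step 1: 260 μL + 850 μL = 1110 μL total → factor 1110/260 = 4.2692
Step 2: 420 μL brought to 1250 μL → factor 1250/420 = 2.9762
Step 3: 110 μL + 2000 μL = 2110 μL total → factor 2110/110 = 19.182
Overall dilution factor = 4.2692 × 2.9762 × 19.182 = 243.73
Stock = 2.05 × 10^3 μM × 243.73 = 4.996 × 10^5 μM = 0.500 M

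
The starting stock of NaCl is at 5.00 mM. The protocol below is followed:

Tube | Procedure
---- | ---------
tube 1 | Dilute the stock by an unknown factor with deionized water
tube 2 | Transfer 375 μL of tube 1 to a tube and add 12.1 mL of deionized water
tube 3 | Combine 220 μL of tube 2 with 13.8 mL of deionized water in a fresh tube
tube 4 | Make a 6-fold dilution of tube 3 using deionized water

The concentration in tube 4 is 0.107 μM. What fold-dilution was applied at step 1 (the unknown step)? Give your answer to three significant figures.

3.67-fold

Step 1: unknown factor x
Step 2: 375 μL + 12.1 mL = 12475 μL total → factor 12475/375 = 33.267
Step 3: 220 μL + 13.8 mL = 14020 μL total → factor 14020/220 = 63.727
Step 4: 6-fold → factor 6
Product of known-step factors = 12720
Overall factor = 5.00 mM / (0.107 μM) = 46729
x = 46729 / 12720 = 3.67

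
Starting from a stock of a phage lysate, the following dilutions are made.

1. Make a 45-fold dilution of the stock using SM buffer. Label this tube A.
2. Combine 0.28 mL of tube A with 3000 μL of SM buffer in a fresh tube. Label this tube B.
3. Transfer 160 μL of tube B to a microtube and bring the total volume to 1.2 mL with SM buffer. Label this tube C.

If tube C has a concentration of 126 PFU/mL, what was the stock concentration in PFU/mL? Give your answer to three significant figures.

Step 1: 45-fold → factor 45
Step 2: 0.28 mL + 3000 μL = 3.28 mL total → factor 3.28/0.28 = 11.714
Step 3: 160 μL brought to 1.2 mL → factor 1200/160 = 7.5
Overall dilution factor = 45 × 11.714 × 7.5 = 3953.6
Stock = 126 PFU/mL × 3953.6 = 4.98 × 10^5 PFU/mL

4.98 × 10^5 PFU/mL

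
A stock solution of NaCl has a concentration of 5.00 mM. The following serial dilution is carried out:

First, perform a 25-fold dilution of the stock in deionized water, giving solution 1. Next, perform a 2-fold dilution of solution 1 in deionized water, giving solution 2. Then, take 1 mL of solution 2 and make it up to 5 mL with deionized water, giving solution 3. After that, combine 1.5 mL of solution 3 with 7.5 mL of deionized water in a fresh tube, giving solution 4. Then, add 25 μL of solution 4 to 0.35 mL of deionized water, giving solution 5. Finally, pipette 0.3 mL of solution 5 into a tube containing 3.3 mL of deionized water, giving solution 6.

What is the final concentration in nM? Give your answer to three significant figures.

Step 1: 25-fold → factor 25
Step 2: 2-fold → factor 2
Step 3: 1 mL brought to 5 mL → factor 5/1 = 5
Step 4: 1.5 mL + 7.5 mL = 9 mL total → factor 9/1.5 = 6
Step 5: 25 μL + 0.35 mL = 375 μL total → factor 375/25 = 15
Step 6: 0.3 mL + 3.3 mL = 3.6 mL total → factor 3.6/0.3 = 12
Overall dilution factor = 25 × 2 × 5 × 6 × 15 × 12 = 2.7 × 10^5
Final = 5.00 mM / 2.7 × 10^5 = 1.852 × 10^-5 mM = 18.5 nM

18.5 nM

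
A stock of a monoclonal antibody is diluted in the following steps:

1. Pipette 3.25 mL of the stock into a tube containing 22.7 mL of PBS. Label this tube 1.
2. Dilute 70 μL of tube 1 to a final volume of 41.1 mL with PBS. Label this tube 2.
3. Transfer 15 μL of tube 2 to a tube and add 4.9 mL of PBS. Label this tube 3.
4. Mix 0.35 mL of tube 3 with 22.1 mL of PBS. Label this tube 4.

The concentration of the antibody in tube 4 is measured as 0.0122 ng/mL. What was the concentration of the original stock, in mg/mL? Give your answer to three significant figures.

Step 1: 3.25 mL + 22.7 mL = 25.95 mL total → factor 25.95/3.25 = 7.9846
Step 2: 70 μL brought to 41.1 mL → factor 41100/70 = 587.14
Step 3: 15 μL + 4.9 mL = 4915 μL total → factor 4915/15 = 327.67
Step 4: 0.35 mL + 22.1 mL = 22.45 mL total → factor 22.45/0.35 = 64.143
Overall dilution factor = 7.9846 × 587.14 × 327.67 × 64.143 = 9.8532 × 10^7
Stock = 0.0122 ng/mL × 9.8532 × 10^7 = 1.202 × 10^6 ng/mL = 1.20 mg/mL

1.20 mg/mL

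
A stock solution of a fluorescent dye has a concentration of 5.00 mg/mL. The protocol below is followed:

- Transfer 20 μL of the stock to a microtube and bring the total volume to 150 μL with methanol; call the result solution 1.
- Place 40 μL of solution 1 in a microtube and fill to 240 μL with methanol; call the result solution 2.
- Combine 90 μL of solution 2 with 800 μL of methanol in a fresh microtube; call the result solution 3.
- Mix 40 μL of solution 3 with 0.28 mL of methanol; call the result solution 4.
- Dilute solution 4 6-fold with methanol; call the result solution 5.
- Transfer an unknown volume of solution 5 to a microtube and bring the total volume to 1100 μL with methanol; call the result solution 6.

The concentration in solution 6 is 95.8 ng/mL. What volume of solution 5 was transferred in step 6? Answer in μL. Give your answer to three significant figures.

Step 1: 20 μL brought to 150 μL → factor 150/20 = 7.5
Step 2: 40 μL brought to 240 μL → factor 240/40 = 6
Step 3: 90 μL + 800 μL = 890 μL total → factor 890/90 = 9.8889
Step 4: 40 μL + 0.28 mL = 320 μL total → factor 320/40 = 8
Step 5: 6-fold → factor 6
Step 6: v brought to 1100 μL → factor = 1100 μL/v
Product of known-step factors = 21360
Overall factor = 5.00 mg/mL / (95.8 ng/mL) = 52192
Step-6 factor = 52192 / 21360 = 2.4434
v = 1100 μL / 2.4434 = 450 μL

450 μL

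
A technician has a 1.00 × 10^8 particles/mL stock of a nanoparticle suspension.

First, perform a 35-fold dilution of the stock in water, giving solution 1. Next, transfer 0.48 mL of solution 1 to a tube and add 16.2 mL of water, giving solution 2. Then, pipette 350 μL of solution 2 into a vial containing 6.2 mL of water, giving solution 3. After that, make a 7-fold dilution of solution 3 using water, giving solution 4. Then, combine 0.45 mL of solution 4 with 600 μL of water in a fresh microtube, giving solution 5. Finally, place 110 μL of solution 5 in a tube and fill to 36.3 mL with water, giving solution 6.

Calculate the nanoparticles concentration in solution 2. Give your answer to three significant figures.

8.22 × 10^4 particles/mL

Step 1: 35-fold → factor 35
Step 2: 0.48 mL + 16.2 mL = 16.68 mL total → factor 16.68/0.48 = 34.75
Dilution factor through solution 2 = 35 × 34.75 = 1216.2
[solution 2] = 1.00 × 10^8 particles/mL / 1216.2 = 8.22 × 10^4 particles/mL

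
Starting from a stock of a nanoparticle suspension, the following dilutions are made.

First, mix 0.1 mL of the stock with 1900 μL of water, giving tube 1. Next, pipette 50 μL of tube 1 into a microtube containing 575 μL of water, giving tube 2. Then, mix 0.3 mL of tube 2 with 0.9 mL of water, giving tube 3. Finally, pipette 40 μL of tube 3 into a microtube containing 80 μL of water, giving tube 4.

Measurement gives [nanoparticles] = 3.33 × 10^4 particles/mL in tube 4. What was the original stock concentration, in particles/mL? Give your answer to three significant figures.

9.99 × 10^7 particles/mL

Step 1: 0.1 mL + 1900 μL = 2 mL total → factor 2/0.1 = 20
Step 2: 50 μL + 575 μL = 625 μL total → factor 625/50 = 12.5
Step 3: 0.3 mL + 0.9 mL = 1.2 mL total → factor 1.2/0.3 = 4
Step 4: 40 μL + 80 μL = 120 μL total → factor 120/40 = 3
Overall dilution factor = 20 × 12.5 × 4 × 3 = 3000
Stock = 3.33 × 10^4 particles/mL × 3000 = 9.99 × 10^7 particles/mL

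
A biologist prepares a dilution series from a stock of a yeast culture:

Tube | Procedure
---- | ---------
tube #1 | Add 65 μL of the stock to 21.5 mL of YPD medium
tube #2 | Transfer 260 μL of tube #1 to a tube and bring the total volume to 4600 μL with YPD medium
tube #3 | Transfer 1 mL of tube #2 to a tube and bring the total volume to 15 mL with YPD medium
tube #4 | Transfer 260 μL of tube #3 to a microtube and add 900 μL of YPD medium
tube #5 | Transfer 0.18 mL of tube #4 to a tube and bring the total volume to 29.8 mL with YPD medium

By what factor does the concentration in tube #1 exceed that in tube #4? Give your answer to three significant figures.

1.18 × 10^3

Step 1: 65 μL + 21.5 mL = 21565 μL total → factor 21565/65 = 331.77
Step 2: 260 μL brought to 4600 μL → factor 4600/260 = 17.692
Step 3: 1 mL brought to 15 mL → factor 15/1 = 15
Step 4: 260 μL + 900 μL = 1160 μL total → factor 1160/260 = 4.4615
Dilution factor to tube #1 = 331.77; to tube #4 = 3.9282 × 10^5
[tube #1]/[tube #4] = (factor to tube #4)/(factor to tube #1) = 3.9282 × 10^5/331.77 = 1.18 × 10^3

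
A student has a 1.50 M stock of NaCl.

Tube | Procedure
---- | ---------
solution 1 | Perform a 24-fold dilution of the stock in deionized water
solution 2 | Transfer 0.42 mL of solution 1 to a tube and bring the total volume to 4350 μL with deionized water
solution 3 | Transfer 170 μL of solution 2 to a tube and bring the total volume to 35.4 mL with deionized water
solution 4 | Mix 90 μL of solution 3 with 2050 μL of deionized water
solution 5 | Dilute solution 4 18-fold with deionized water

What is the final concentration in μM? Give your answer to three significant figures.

0.0677 μM

Step 1: 24-fold → factor 24
Step 2: 0.42 mL brought to 4350 μL → factor 4.35/0.42 = 10.357
Step 3: 170 μL brought to 35.4 mL → factor 35400/170 = 208.24
Step 4: 90 μL + 2050 μL = 2140 μL total → factor 2140/90 = 23.778
Step 5: 18-fold → factor 18
Overall dilution factor = 24 × 10.357 × 208.24 × 23.778 × 18 = 2.2154 × 10^7
Final = 1.50 M / 2.2154 × 10^7 = 6.771 × 10^-8 M = 0.0677 μM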